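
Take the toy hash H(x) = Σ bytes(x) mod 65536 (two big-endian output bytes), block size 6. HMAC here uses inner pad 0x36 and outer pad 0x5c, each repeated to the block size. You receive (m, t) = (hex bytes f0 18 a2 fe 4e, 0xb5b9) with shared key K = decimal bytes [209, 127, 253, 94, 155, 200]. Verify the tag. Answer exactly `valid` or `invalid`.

Key decimal bytes [209, 127, 253, 94, 155, 200] = d1 7f fd 5e 9b c8 is exactly B = 6 bytes: K' = d1 7f fd 5e 9b c8.
K' ⊕ ipad = e7 49 cb 68 ad fe; K' ⊕ opad = 8d 23 a1 02 c7 94.
Inner hash: sum = 231+73+203+104+173+254+240+24+162+254+78 = 1796 → 07 04.
Outer hash (recomputed tag): sum = 141+35+161+2+199+148+7+4 = 697 → 02 b9.
Recomputed tag = 02b9; claimed = b5b9 → mismatch.

invalid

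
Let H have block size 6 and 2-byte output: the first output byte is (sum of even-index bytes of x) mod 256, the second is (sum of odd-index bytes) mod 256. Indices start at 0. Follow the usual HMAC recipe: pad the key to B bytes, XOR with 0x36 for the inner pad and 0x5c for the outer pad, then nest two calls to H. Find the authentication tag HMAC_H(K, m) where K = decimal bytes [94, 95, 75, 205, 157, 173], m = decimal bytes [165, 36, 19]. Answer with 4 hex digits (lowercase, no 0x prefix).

22a8

Key decimal bytes [94, 95, 75, 205, 157, 173] = 5e 5f 4b cd 9d ad is exactly B = 6 bytes: K' = 5e 5f 4b cd 9d ad.
K' ⊕ ipad = 68 69 7d fb ab 9b.  K' ⊕ opad = 02 03 17 91 c1 f1.
Inner input = (K'⊕ipad) ∥ m = 68 69 7d fb ab 9b ∥ a5 24 13.
Inner hash: even-index sum = 584 mod 256 = 72; odd-index sum = 547 mod 256 = 35 → 48 23.
Outer input = (K'⊕opad) ∥ inner = 02 03 17 91 c1 f1 ∥ 48 23.
Outer hash (tag): even-index sum = 290 mod 256 = 34; odd-index sum = 424 mod 256 = 168 → 22 a8.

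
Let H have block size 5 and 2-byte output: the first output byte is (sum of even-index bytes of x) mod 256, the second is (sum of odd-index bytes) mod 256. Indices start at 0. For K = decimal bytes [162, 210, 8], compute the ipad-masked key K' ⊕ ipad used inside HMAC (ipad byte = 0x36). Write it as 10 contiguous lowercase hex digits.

Key decimal bytes [162, 210, 8] = a2 d2 08 is 3 bytes ≤ B = 5; zero-pad to 5 bytes: K' = a2 d2 08 00 00.
XOR each byte with 0x36: a2⊕36=94, d2⊕36=e4, 08⊕36=3e, 00⊕36=36, 00⊕36=36.

94e43e3636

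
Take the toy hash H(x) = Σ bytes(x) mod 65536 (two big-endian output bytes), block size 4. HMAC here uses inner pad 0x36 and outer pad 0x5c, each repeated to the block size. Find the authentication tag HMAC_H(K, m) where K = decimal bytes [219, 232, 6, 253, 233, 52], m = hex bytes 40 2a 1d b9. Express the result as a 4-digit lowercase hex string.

Key decimal bytes [219, 232, 6, 253, 233, 52] = db e8 06 fd e9 34 is 6 bytes > B = 4, so hash it first: H(key) = 03 e3, then zero-pad to 4 bytes: K' = 03 e3 00 00.
K' ⊕ ipad = 35 d5 36 36.  K' ⊕ opad = 5f bf 5c 5c.
Inner input = (K'⊕ipad) ∥ m = 35 d5 36 36 ∥ 40 2a 1d b9.
Inner hash: sum = 53+213+54+54+64+42+29+185 = 694 → 02 b6.
Outer input = (K'⊕opad) ∥ inner = 5f bf 5c 5c ∥ 02 b6.
Outer hash (tag): sum = 95+191+92+92+2+182 = 654 → 02 8e.

028e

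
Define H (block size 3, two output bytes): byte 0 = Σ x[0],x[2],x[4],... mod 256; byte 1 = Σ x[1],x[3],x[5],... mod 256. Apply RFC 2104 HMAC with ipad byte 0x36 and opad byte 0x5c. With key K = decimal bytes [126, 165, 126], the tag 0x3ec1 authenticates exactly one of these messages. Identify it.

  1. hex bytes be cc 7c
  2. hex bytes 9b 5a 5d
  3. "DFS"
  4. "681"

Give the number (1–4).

4

Key decimal bytes [126, 165, 126] = 7e a5 7e is exactly B = 3 bytes: K' = 7e a5 7e.
K' ⊕ ipad = 48 93 48; K' ⊕ opad = 22 f9 22.
m1: inner = H(48 93 48 be cc 7c) = 5c cd; tag = H(22 f9 22 5c cd) = 1155
m2: inner = H(48 93 48 9b 5a 5d) = ea 8b; tag = H(22 f9 22 ea 8b) = cfe3
m3: inner = H(48 93 48 44 46 53) = d6 2a; tag = H(22 f9 22 d6 2a) = 6ecf
m4: inner = H(48 93 48 36 38 31) = c8 fa; tag = H(22 f9 22 c8 fa) = 3ec1 ← matches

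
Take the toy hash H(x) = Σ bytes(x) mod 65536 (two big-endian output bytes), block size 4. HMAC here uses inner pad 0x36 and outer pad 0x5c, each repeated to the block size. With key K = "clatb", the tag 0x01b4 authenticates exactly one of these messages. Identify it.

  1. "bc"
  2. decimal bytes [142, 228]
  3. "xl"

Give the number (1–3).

2

Key "clatb" = 63 6c 61 74 62 is 5 bytes > B = 4, so hash it first: H(key) = 02 06, then zero-pad to 4 bytes: K' = 02 06 00 00.
K' ⊕ ipad = 34 30 36 36; K' ⊕ opad = 5e 5a 5c 5c.
m1: inner = H(34 30 36 36 62 63) = 01 95; tag = H(5e 5a 5c 5c 01 95) = 0206
m2: inner = H(34 30 36 36 8e e4) = 02 42; tag = H(5e 5a 5c 5c 02 42) = 01b4 ← matches
m3: inner = H(34 30 36 36 78 6c) = 01 b4; tag = H(5e 5a 5c 5c 01 b4) = 0225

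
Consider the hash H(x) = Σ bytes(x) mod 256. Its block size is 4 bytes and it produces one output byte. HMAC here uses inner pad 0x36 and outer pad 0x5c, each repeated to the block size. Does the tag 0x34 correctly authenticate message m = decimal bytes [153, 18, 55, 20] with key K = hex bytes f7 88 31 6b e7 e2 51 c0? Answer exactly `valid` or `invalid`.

invalid

Key hex bytes f7 88 31 6b e7 e2 51 c0 is 8 bytes > B = 4, so hash it first: H(key) = f5, then zero-pad to 4 bytes: K' = f5 00 00 00.
K' ⊕ ipad = c3 36 36 36; K' ⊕ opad = a9 5c 5c 5c.
Inner hash: sum = 195+54+54+54+153+18+55+20 = 603; mod 256 = 91 → 5b.
Outer hash (recomputed tag): sum = 169+92+92+92+91 = 536; mod 256 = 24 → 18.
Recomputed tag = 18; claimed = 34 → mismatch.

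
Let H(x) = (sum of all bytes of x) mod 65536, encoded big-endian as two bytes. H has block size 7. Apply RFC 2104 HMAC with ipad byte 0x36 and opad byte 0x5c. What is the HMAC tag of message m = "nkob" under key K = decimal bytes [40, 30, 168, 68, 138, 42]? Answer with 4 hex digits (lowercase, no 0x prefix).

037c

Key decimal bytes [40, 30, 168, 68, 138, 42] = 28 1e a8 44 8a 2a is 6 bytes ≤ B = 7; zero-pad to 7 bytes: K' = 28 1e a8 44 8a 2a 00.
K' ⊕ ipad = 1e 28 9e 72 bc 1c 36.  K' ⊕ opad = 74 42 f4 18 d6 76 5c.
Inner input = (K'⊕ipad) ∥ m = 1e 28 9e 72 bc 1c 36 ∥ 6e 6b 6f 62.
Inner hash: sum = 30+40+158+114+188+28+54+110+107+111+98 = 1038 → 04 0e.
Outer input = (K'⊕opad) ∥ inner = 74 42 f4 18 d6 76 5c ∥ 04 0e.
Outer hash (tag): sum = 116+66+244+24+214+118+92+4+14 = 892 → 03 7c.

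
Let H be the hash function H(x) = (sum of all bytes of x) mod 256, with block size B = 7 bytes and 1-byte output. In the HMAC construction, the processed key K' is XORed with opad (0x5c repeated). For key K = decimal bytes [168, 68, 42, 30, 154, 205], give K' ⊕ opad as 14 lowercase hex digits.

f4187642c6915c

Key decimal bytes [168, 68, 42, 30, 154, 205] = a8 44 2a 1e 9a cd is 6 bytes ≤ B = 7; zero-pad to 7 bytes: K' = a8 44 2a 1e 9a cd 00.
XOR each byte with 0x5c: a8⊕5c=f4, 44⊕5c=18, 2a⊕5c=76, 1e⊕5c=42, 9a⊕5c=c6, cd⊕5c=91, 00⊕5c=5c.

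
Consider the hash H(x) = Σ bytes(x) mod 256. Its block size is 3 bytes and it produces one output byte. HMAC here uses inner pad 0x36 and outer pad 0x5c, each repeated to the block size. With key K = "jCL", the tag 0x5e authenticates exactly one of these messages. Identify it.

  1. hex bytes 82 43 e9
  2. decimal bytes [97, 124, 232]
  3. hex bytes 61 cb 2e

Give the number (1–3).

Key "jCL" = 6a 43 4c is exactly B = 3 bytes: K' = 6a 43 4c.
K' ⊕ ipad = 5c 75 7a; K' ⊕ opad = 36 1f 10.
m1: inner = H(5c 75 7a 82 43 e9) = f9; tag = H(36 1f 10 f9) = 5e ← matches
m2: inner = H(5c 75 7a 61 7c e8) = 10; tag = H(36 1f 10 10) = 75
m3: inner = H(5c 75 7a 61 cb 2e) = a5; tag = H(36 1f 10 a5) = 0a

1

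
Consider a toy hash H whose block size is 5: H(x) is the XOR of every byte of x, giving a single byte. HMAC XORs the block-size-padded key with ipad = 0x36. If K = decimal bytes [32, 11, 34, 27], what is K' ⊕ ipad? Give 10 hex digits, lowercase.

163d142d36

Key decimal bytes [32, 11, 34, 27] = 20 0b 22 1b is 4 bytes ≤ B = 5; zero-pad to 5 bytes: K' = 20 0b 22 1b 00.
XOR each byte with 0x36: 20⊕36=16, 0b⊕36=3d, 22⊕36=14, 1b⊕36=2d, 00⊕36=36.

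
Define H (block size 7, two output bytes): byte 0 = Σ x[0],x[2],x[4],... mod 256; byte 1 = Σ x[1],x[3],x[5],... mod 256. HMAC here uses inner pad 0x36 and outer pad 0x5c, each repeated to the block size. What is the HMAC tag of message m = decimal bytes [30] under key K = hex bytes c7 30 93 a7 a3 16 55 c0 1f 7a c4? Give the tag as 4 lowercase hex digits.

18d8

Key hex bytes c7 30 93 a7 a3 16 55 c0 1f 7a c4 is 11 bytes > B = 7, so hash it first: H(key) = 35 27, then zero-pad to 7 bytes: K' = 35 27 00 00 00 00 00.
K' ⊕ ipad = 03 11 36 36 36 36 36.  K' ⊕ opad = 69 7b 5c 5c 5c 5c 5c.
Inner input = (K'⊕ipad) ∥ m = 03 11 36 36 36 36 36 ∥ 1e.
Inner hash: even-index sum = 165 mod 256 = 165; odd-index sum = 155 mod 256 = 155 → a5 9b.
Outer input = (K'⊕opad) ∥ inner = 69 7b 5c 5c 5c 5c 5c ∥ a5 9b.
Outer hash (tag): even-index sum = 536 mod 256 = 24; odd-index sum = 472 mod 256 = 216 → 18 d8.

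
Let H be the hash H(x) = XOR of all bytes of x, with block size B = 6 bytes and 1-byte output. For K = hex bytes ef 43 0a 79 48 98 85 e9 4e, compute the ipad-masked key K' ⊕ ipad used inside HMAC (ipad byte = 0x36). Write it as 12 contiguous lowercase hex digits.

1b3636363636

Key hex bytes ef 43 0a 79 48 98 85 e9 4e is 9 bytes > B = 6, so hash it first: H(key) = 2d, then zero-pad to 6 bytes: K' = 2d 00 00 00 00 00.
XOR each byte with 0x36: 2d⊕36=1b, 00⊕36=36, 00⊕36=36, 00⊕36=36, 00⊕36=36, 00⊕36=36.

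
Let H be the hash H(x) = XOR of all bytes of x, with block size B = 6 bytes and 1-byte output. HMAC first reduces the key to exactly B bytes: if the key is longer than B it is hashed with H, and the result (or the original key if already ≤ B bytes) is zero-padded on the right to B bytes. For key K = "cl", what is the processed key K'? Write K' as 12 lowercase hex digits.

636c00000000

Key "cl" = 63 6c is 2 bytes ≤ B = 6; zero-pad to 6 bytes: K' = 63 6c 00 00 00 00.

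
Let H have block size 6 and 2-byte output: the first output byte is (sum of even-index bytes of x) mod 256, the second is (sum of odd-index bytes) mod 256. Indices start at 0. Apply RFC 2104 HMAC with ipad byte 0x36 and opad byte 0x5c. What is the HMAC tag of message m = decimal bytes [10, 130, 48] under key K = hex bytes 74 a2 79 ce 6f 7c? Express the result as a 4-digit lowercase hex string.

Key hex bytes 74 a2 79 ce 6f 7c is exactly B = 6 bytes: K' = 74 a2 79 ce 6f 7c.
K' ⊕ ipad = 42 94 4f f8 59 4a.  K' ⊕ opad = 28 fe 25 92 33 20.
Inner input = (K'⊕ipad) ∥ m = 42 94 4f f8 59 4a ∥ 0a 82 30.
Inner hash: even-index sum = 292 mod 256 = 36; odd-index sum = 600 mod 256 = 88 → 24 58.
Outer input = (K'⊕opad) ∥ inner = 28 fe 25 92 33 20 ∥ 24 58.
Outer hash (tag): even-index sum = 164 mod 256 = 164; odd-index sum = 520 mod 256 = 8 → a4 08.

a408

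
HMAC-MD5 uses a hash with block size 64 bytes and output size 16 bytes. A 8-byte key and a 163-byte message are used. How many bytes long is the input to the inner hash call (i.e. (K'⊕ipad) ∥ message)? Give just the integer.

Key is 8 ≤ 64 bytes, zero-padded: |K'| = 64.
Inner input = (K'⊕ipad) ∥ m → 64 + 163 = 227 bytes.

227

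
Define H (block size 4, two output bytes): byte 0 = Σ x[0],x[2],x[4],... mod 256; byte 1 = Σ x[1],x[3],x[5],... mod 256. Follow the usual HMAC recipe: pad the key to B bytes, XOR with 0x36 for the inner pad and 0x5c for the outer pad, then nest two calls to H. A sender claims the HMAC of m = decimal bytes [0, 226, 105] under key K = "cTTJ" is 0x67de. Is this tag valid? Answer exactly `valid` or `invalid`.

Key "cTTJ" = 63 54 54 4a is exactly B = 4 bytes: K' = 63 54 54 4a.
K' ⊕ ipad = 55 62 62 7c; K' ⊕ opad = 3f 08 08 16.
Inner hash: even-index sum = 288 mod 256 = 32; odd-index sum = 448 mod 256 = 192 → 20 c0.
Outer hash (recomputed tag): even-index sum = 103 mod 256 = 103; odd-index sum = 222 mod 256 = 222 → 67 de.
Recomputed tag = 67de; claimed = 67de → match.

valid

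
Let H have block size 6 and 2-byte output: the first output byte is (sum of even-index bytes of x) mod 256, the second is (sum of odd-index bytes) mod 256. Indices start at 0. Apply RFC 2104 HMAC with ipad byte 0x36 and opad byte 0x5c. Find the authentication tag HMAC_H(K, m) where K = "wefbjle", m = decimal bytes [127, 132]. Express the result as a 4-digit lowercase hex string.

Key "wefbjle" = 77 65 66 62 6a 6c 65 is 7 bytes > B = 6, so hash it first: H(key) = ac 33, then zero-pad to 6 bytes: K' = ac 33 00 00 00 00.
K' ⊕ ipad = 9a 05 36 36 36 36.  K' ⊕ opad = f0 6f 5c 5c 5c 5c.
Inner input = (K'⊕ipad) ∥ m = 9a 05 36 36 36 36 ∥ 7f 84.
Inner hash: even-index sum = 389 mod 256 = 133; odd-index sum = 245 mod 256 = 245 → 85 f5.
Outer input = (K'⊕opad) ∥ inner = f0 6f 5c 5c 5c 5c ∥ 85 f5.
Outer hash (tag): even-index sum = 557 mod 256 = 45; odd-index sum = 540 mod 256 = 28 → 2d 1c.

2d1c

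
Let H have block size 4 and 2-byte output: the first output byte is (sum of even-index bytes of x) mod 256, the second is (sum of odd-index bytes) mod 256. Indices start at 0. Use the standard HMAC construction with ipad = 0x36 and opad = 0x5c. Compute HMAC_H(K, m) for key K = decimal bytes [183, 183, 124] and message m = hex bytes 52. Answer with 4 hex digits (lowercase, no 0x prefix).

Key decimal bytes [183, 183, 124] = b7 b7 7c is 3 bytes ≤ B = 4; zero-pad to 4 bytes: K' = b7 b7 7c 00.
K' ⊕ ipad = 81 81 4a 36.  K' ⊕ opad = eb eb 20 5c.
Inner input = (K'⊕ipad) ∥ m = 81 81 4a 36 ∥ 52.
Inner hash: even-index sum = 285 mod 256 = 29; odd-index sum = 183 mod 256 = 183 → 1d b7.
Outer input = (K'⊕opad) ∥ inner = eb eb 20 5c ∥ 1d b7.
Outer hash (tag): even-index sum = 296 mod 256 = 40; odd-index sum = 510 mod 256 = 254 → 28 fe.

28fe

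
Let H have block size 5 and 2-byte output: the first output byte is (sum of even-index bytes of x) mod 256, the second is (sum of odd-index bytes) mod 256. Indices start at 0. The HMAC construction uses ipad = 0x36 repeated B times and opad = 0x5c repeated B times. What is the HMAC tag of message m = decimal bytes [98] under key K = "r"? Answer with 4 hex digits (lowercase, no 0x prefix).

Key "r" = 72 is 1 byte ≤ B = 5; zero-pad to 5 bytes: K' = 72 00 00 00 00.
K' ⊕ ipad = 44 36 36 36 36.  K' ⊕ opad = 2e 5c 5c 5c 5c.
Inner input = (K'⊕ipad) ∥ m = 44 36 36 36 36 ∥ 62.
Inner hash: even-index sum = 176 mod 256 = 176; odd-index sum = 206 mod 256 = 206 → b0 ce.
Outer input = (K'⊕opad) ∥ inner = 2e 5c 5c 5c 5c ∥ b0 ce.
Outer hash (tag): even-index sum = 436 mod 256 = 180; odd-index sum = 360 mod 256 = 104 → b4 68.

b468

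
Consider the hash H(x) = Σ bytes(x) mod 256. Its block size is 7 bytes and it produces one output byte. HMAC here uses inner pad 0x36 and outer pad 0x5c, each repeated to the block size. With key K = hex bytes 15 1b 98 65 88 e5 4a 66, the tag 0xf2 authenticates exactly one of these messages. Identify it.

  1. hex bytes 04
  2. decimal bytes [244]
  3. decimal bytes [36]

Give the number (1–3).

Key hex bytes 15 1b 98 65 88 e5 4a 66 is 8 bytes > B = 7, so hash it first: H(key) = 4a, then zero-pad to 7 bytes: K' = 4a 00 00 00 00 00 00.
K' ⊕ ipad = 7c 36 36 36 36 36 36; K' ⊕ opad = 16 5c 5c 5c 5c 5c 5c.
m1: inner = H(7c 36 36 36 36 36 36 04) = c4; tag = H(16 5c 5c 5c 5c 5c 5c c4) = 02
m2: inner = H(7c 36 36 36 36 36 36 f4) = b4; tag = H(16 5c 5c 5c 5c 5c 5c b4) = f2 ← matches
m3: inner = H(7c 36 36 36 36 36 36 24) = e4; tag = H(16 5c 5c 5c 5c 5c 5c e4) = 22

2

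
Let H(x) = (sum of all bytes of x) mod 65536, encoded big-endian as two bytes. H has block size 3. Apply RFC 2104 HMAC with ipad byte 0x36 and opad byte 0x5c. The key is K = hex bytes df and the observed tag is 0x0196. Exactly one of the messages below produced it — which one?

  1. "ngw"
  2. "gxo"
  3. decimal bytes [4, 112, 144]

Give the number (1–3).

3

Key hex bytes df is 1 byte ≤ B = 3; zero-pad to 3 bytes: K' = df 00 00.
K' ⊕ ipad = e9 36 36; K' ⊕ opad = 83 5c 5c.
m1: inner = H(e9 36 36 6e 67 77) = 02 a1; tag = H(83 5c 5c 02 a1) = 01de
m2: inner = H(e9 36 36 67 78 6f) = 02 a3; tag = H(83 5c 5c 02 a3) = 01e0
m3: inner = H(e9 36 36 04 70 90) = 02 59; tag = H(83 5c 5c 02 59) = 0196 ← matches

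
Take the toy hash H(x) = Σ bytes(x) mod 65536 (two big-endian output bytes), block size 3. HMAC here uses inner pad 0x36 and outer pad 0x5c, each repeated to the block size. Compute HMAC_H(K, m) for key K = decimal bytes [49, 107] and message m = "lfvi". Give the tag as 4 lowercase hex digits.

014d

Key decimal bytes [49, 107] = 31 6b is 2 bytes ≤ B = 3; zero-pad to 3 bytes: K' = 31 6b 00.
K' ⊕ ipad = 07 5d 36.  K' ⊕ opad = 6d 37 5c.
Inner input = (K'⊕ipad) ∥ m = 07 5d 36 ∥ 6c 66 76 69.
Inner hash: sum = 7+93+54+108+102+118+105 = 587 → 02 4b.
Outer input = (K'⊕opad) ∥ inner = 6d 37 5c ∥ 02 4b.
Outer hash (tag): sum = 109+55+92+2+75 = 333 → 01 4d.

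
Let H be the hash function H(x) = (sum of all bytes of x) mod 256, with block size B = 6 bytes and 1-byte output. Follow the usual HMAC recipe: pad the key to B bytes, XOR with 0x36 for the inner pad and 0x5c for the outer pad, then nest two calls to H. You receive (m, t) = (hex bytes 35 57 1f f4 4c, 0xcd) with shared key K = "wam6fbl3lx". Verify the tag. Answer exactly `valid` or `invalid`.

Key "wam6fbl3lx" = 77 61 6d 36 66 62 6c 33 6c 78 is 10 bytes > B = 6, so hash it first: H(key) = c6, then zero-pad to 6 bytes: K' = c6 00 00 00 00 00.
K' ⊕ ipad = f0 36 36 36 36 36; K' ⊕ opad = 9a 5c 5c 5c 5c 5c.
Inner hash: sum = 240+54+54+54+54+54+53+87+31+244+76 = 1001; mod 256 = 233 → e9.
Outer hash (recomputed tag): sum = 154+92+92+92+92+92+233 = 847; mod 256 = 79 → 4f.
Recomputed tag = 4f; claimed = cd → mismatch.

invalid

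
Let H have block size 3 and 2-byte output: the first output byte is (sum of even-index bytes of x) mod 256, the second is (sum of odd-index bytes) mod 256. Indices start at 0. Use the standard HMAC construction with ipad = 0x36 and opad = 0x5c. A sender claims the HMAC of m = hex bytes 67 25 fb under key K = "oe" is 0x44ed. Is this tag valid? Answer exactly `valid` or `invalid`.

valid

Key "oe" = 6f 65 is 2 bytes ≤ B = 3; zero-pad to 3 bytes: K' = 6f 65 00.
K' ⊕ ipad = 59 53 36; K' ⊕ opad = 33 39 5c.
Inner hash: even-index sum = 180 mod 256 = 180; odd-index sum = 437 mod 256 = 181 → b4 b5.
Outer hash (recomputed tag): even-index sum = 324 mod 256 = 68; odd-index sum = 237 mod 256 = 237 → 44 ed.
Recomputed tag = 44ed; claimed = 44ed → match.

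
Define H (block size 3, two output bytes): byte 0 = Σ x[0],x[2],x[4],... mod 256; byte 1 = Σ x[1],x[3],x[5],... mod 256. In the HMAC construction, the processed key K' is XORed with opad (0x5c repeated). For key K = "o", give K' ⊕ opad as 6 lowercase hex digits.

Key "o" = 6f is 1 byte ≤ B = 3; zero-pad to 3 bytes: K' = 6f 00 00.
XOR each byte with 0x5c: 6f⊕5c=33, 00⊕5c=5c, 00⊕5c=5c.

335c5c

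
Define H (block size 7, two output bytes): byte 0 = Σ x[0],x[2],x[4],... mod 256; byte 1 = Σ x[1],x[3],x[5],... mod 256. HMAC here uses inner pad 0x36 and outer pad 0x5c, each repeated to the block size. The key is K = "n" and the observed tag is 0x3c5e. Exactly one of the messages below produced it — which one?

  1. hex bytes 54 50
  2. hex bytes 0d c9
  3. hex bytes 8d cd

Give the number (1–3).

1

Key "n" = 6e is 1 byte ≤ B = 7; zero-pad to 7 bytes: K' = 6e 00 00 00 00 00 00.
K' ⊕ ipad = 58 36 36 36 36 36 36; K' ⊕ opad = 32 5c 5c 5c 5c 5c 5c.
m1: inner = H(58 36 36 36 36 36 36 54 50) = 4a f6; tag = H(32 5c 5c 5c 5c 5c 5c 4a f6) = 3c5e ← matches
m2: inner = H(58 36 36 36 36 36 36 0d c9) = c3 af; tag = H(32 5c 5c 5c 5c 5c 5c c3 af) = f5d7
m3: inner = H(58 36 36 36 36 36 36 8d cd) = c7 2f; tag = H(32 5c 5c 5c 5c 5c 5c c7 2f) = 75db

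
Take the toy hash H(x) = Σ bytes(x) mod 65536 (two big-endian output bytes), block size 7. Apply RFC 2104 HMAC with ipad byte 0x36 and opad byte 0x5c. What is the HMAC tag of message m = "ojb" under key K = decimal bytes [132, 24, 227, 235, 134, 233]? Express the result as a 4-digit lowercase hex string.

0514

Key decimal bytes [132, 24, 227, 235, 134, 233] = 84 18 e3 eb 86 e9 is 6 bytes ≤ B = 7; zero-pad to 7 bytes: K' = 84 18 e3 eb 86 e9 00.
K' ⊕ ipad = b2 2e d5 dd b0 df 36.  K' ⊕ opad = d8 44 bf b7 da b5 5c.
Inner input = (K'⊕ipad) ∥ m = b2 2e d5 dd b0 df 36 ∥ 6f 6a 62.
Inner hash: sum = 178+46+213+221+176+223+54+111+106+98 = 1426 → 05 92.
Outer input = (K'⊕opad) ∥ inner = d8 44 bf b7 da b5 5c ∥ 05 92.
Outer hash (tag): sum = 216+68+191+183+218+181+92+5+146 = 1300 → 05 14.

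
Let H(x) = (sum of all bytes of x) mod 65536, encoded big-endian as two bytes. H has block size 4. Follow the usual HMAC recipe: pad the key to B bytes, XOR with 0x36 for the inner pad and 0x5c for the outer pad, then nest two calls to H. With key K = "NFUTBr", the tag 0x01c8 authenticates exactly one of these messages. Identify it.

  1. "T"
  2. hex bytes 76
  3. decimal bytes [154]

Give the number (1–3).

Key "NFUTBr" = 4e 46 55 54 42 72 is 6 bytes > B = 4, so hash it first: H(key) = 01 f1, then zero-pad to 4 bytes: K' = 01 f1 00 00.
K' ⊕ ipad = 37 c7 36 36; K' ⊕ opad = 5d ad 5c 5c.
m1: inner = H(37 c7 36 36 54) = 01 be; tag = H(5d ad 5c 5c 01 be) = 0281
m2: inner = H(37 c7 36 36 76) = 01 e0; tag = H(5d ad 5c 5c 01 e0) = 02a3
m3: inner = H(37 c7 36 36 9a) = 02 04; tag = H(5d ad 5c 5c 02 04) = 01c8 ← matches

3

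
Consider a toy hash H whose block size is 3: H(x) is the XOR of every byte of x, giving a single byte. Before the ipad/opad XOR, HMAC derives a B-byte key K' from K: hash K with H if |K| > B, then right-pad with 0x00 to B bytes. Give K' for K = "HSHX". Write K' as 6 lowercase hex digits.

0b0000

|K| = 4 > B = 3, so first hash the key.
H(K): XOR 48⊕53⊕48⊕58 = 0b.
Zero-pad H(K) = 0b to 3 bytes: K' = 0b 00 00.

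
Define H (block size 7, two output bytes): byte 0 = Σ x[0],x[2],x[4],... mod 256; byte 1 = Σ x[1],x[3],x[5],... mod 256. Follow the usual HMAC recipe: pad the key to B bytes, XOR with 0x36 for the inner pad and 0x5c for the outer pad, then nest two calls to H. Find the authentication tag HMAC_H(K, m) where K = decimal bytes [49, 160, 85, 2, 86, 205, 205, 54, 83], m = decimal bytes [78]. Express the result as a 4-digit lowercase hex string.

011d

Key decimal bytes [49, 160, 85, 2, 86, 205, 205, 54, 83] = 31 a0 55 02 56 cd cd 36 53 is 9 bytes > B = 7, so hash it first: H(key) = fc a5, then zero-pad to 7 bytes: K' = fc a5 00 00 00 00 00.
K' ⊕ ipad = ca 93 36 36 36 36 36.  K' ⊕ opad = a0 f9 5c 5c 5c 5c 5c.
Inner input = (K'⊕ipad) ∥ m = ca 93 36 36 36 36 36 ∥ 4e.
Inner hash: even-index sum = 364 mod 256 = 108; odd-index sum = 333 mod 256 = 77 → 6c 4d.
Outer input = (K'⊕opad) ∥ inner = a0 f9 5c 5c 5c 5c 5c ∥ 6c 4d.
Outer hash (tag): even-index sum = 513 mod 256 = 1; odd-index sum = 541 mod 256 = 29 → 01 1d.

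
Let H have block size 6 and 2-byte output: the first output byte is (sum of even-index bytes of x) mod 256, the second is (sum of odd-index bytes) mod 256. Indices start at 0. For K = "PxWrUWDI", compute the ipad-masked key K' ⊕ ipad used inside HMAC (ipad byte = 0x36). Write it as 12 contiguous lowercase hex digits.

Key "PxWrUWDI" = 50 78 57 72 55 57 44 49 is 8 bytes > B = 6, so hash it first: H(key) = 40 8a, then zero-pad to 6 bytes: K' = 40 8a 00 00 00 00.
XOR each byte with 0x36: 40⊕36=76, 8a⊕36=bc, 00⊕36=36, 00⊕36=36, 00⊕36=36, 00⊕36=36.

76bc36363636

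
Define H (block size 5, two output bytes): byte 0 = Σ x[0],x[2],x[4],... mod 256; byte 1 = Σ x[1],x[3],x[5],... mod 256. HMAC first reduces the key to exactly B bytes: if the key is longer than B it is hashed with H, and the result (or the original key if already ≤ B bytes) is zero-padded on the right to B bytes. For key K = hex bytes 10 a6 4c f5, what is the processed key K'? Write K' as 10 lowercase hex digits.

10a64cf500

Key hex bytes 10 a6 4c f5 is 4 bytes ≤ B = 5; zero-pad to 5 bytes: K' = 10 a6 4c f5 00.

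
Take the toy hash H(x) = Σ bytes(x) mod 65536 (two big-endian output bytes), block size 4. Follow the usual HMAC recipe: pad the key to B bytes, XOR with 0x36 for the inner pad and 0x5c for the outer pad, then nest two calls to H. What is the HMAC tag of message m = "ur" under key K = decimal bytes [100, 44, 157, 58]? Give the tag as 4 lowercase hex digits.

Key decimal bytes [100, 44, 157, 58] = 64 2c 9d 3a is exactly B = 4 bytes: K' = 64 2c 9d 3a.
K' ⊕ ipad = 52 1a ab 0c.  K' ⊕ opad = 38 70 c1 66.
Inner input = (K'⊕ipad) ∥ m = 52 1a ab 0c ∥ 75 72.
Inner hash: sum = 82+26+171+12+117+114 = 522 → 02 0a.
Outer input = (K'⊕opad) ∥ inner = 38 70 c1 66 ∥ 02 0a.
Outer hash (tag): sum = 56+112+193+102+2+10 = 475 → 01 db.

01db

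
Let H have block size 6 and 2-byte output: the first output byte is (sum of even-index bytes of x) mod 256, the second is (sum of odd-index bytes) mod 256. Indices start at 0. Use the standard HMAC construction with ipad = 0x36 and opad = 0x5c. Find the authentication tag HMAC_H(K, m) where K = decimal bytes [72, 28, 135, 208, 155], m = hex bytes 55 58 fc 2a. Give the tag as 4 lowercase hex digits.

Key decimal bytes [72, 28, 135, 208, 155] = 48 1c 87 d0 9b is 5 bytes ≤ B = 6; zero-pad to 6 bytes: K' = 48 1c 87 d0 9b 00.
K' ⊕ ipad = 7e 2a b1 e6 ad 36.  K' ⊕ opad = 14 40 db 8c c7 5c.
Inner input = (K'⊕ipad) ∥ m = 7e 2a b1 e6 ad 36 ∥ 55 58 fc 2a.
Inner hash: even-index sum = 813 mod 256 = 45; odd-index sum = 456 mod 256 = 200 → 2d c8.
Outer input = (K'⊕opad) ∥ inner = 14 40 db 8c c7 5c ∥ 2d c8.
Outer hash (tag): even-index sum = 483 mod 256 = 227; odd-index sum = 496 mod 256 = 240 → e3 f0.

e3f0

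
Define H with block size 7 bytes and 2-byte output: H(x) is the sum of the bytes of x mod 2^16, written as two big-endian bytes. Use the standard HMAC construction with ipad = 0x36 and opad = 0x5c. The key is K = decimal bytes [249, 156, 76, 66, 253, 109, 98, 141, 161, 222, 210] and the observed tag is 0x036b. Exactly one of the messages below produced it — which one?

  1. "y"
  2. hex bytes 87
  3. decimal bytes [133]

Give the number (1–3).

1

Key decimal bytes [249, 156, 76, 66, 253, 109, 98, 141, 161, 222, 210] = f9 9c 4c 42 fd 6d 62 8d a1 de d2 is 11 bytes > B = 7, so hash it first: H(key) = 06 cd, then zero-pad to 7 bytes: K' = 06 cd 00 00 00 00 00.
K' ⊕ ipad = 30 fb 36 36 36 36 36; K' ⊕ opad = 5a 91 5c 5c 5c 5c 5c.
m1: inner = H(30 fb 36 36 36 36 36 79) = 02 b2; tag = H(5a 91 5c 5c 5c 5c 5c 02 b2) = 036b ← matches
m2: inner = H(30 fb 36 36 36 36 36 87) = 02 c0; tag = H(5a 91 5c 5c 5c 5c 5c 02 c0) = 0379
m3: inner = H(30 fb 36 36 36 36 36 85) = 02 be; tag = H(5a 91 5c 5c 5c 5c 5c 02 be) = 0377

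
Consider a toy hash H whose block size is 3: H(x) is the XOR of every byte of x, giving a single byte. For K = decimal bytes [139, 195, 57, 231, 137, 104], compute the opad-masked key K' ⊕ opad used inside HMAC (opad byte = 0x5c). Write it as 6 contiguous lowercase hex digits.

2b5c5c

Key decimal bytes [139, 195, 57, 231, 137, 104] = 8b c3 39 e7 89 68 is 6 bytes > B = 3, so hash it first: H(key) = 77, then zero-pad to 3 bytes: K' = 77 00 00.
XOR each byte with 0x5c: 77⊕5c=2b, 00⊕5c=5c, 00⊕5c=5c.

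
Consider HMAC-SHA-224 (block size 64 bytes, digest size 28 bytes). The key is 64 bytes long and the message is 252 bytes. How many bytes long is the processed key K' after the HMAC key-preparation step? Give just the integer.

Key is 64 ≤ 64 bytes, zero-padded: |K'| = 64.

64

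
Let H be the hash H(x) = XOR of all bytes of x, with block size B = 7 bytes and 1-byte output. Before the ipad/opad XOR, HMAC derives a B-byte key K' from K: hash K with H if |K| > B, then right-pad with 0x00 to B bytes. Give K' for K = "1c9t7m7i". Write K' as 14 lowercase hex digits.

|K| = 8 > B = 7, so first hash the key.
H(K): XOR 31⊕63⊕39⊕74⊕37⊕6d⊕37⊕69 = 1b.
Zero-pad H(K) = 1b to 7 bytes: K' = 1b 00 00 00 00 00 00.

1b000000000000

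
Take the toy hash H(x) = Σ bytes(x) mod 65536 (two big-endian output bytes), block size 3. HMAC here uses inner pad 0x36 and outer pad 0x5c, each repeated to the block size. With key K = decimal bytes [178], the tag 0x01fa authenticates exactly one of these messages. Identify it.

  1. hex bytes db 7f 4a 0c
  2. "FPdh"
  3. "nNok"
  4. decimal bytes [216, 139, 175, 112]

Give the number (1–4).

Key decimal bytes [178] = b2 is 1 byte ≤ B = 3; zero-pad to 3 bytes: K' = b2 00 00.
K' ⊕ ipad = 84 36 36; K' ⊕ opad = ee 5c 5c.
m1: inner = H(84 36 36 db 7f 4a 0c) = 02 a0; tag = H(ee 5c 5c 02 a0) = 0248
m2: inner = H(84 36 36 46 50 64 68) = 02 52; tag = H(ee 5c 5c 02 52) = 01fa ← matches
m3: inner = H(84 36 36 6e 4e 6f 6b) = 02 86; tag = H(ee 5c 5c 02 86) = 022e
m4: inner = H(84 36 36 d8 8b af 70) = 03 72; tag = H(ee 5c 5c 03 72) = 021b

2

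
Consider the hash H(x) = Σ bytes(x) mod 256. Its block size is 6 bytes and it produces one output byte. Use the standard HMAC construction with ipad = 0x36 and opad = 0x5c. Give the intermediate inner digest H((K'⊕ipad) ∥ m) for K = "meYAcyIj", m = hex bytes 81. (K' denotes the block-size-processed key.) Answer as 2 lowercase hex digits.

5c

Key "meYAcyIj" = 6d 65 59 41 63 79 49 6a is 8 bytes > B = 6, so hash it first: H(key) = fb, then zero-pad to 6 bytes: K' = fb 00 00 00 00 00.
K' ⊕ ipad = cd 36 36 36 36 36.
Inner input = cd 36 36 36 36 36 ∥ 81.
Inner hash: sum = 205+54+54+54+54+54+129 = 604; mod 256 = 92 → 5c.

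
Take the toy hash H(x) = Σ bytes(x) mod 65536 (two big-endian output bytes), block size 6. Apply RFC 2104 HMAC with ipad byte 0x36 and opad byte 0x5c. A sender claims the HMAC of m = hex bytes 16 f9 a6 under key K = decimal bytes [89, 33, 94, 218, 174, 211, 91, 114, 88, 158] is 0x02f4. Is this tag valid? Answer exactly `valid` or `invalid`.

valid

Key decimal bytes [89, 33, 94, 218, 174, 211, 91, 114, 88, 158] = 59 21 5e da ae d3 5b 72 58 9e is 10 bytes > B = 6, so hash it first: H(key) = 04 f6, then zero-pad to 6 bytes: K' = 04 f6 00 00 00 00.
K' ⊕ ipad = 32 c0 36 36 36 36; K' ⊕ opad = 58 aa 5c 5c 5c 5c.
Inner hash: sum = 50+192+54+54+54+54+22+249+166 = 895 → 03 7f.
Outer hash (recomputed tag): sum = 88+170+92+92+92+92+3+127 = 756 → 02 f4.
Recomputed tag = 02f4; claimed = 02f4 → match.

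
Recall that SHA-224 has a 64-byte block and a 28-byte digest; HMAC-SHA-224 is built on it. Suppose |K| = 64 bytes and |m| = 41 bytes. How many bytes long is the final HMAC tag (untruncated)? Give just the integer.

28

The tag is one SHA-224 digest: 28 bytes.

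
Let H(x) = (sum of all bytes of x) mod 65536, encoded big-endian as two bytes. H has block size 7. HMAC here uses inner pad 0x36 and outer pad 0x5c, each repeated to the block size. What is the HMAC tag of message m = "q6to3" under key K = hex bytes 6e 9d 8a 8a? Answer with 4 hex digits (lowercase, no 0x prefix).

Key hex bytes 6e 9d 8a 8a is 4 bytes ≤ B = 7; zero-pad to 7 bytes: K' = 6e 9d 8a 8a 00 00 00.
K' ⊕ ipad = 58 ab bc bc 36 36 36.  K' ⊕ opad = 32 c1 d6 d6 5c 5c 5c.
Inner input = (K'⊕ipad) ∥ m = 58 ab bc bc 36 36 36 ∥ 71 36 74 6f 33.
Inner hash: sum = 88+171+188+188+54+54+54+113+54+116+111+51 = 1242 → 04 da.
Outer input = (K'⊕opad) ∥ inner = 32 c1 d6 d6 5c 5c 5c ∥ 04 da.
Outer hash (tag): sum = 50+193+214+214+92+92+92+4+218 = 1169 → 04 91.

0491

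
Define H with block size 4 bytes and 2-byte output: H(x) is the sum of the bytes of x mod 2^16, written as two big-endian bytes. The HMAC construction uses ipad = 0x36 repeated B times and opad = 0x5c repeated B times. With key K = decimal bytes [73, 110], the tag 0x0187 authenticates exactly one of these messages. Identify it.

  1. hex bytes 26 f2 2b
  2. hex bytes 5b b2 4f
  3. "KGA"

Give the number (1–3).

1

Key decimal bytes [73, 110] = 49 6e is 2 bytes ≤ B = 4; zero-pad to 4 bytes: K' = 49 6e 00 00.
K' ⊕ ipad = 7f 58 36 36; K' ⊕ opad = 15 32 5c 5c.
m1: inner = H(7f 58 36 36 26 f2 2b) = 02 86; tag = H(15 32 5c 5c 02 86) = 0187 ← matches
m2: inner = H(7f 58 36 36 5b b2 4f) = 02 9f; tag = H(15 32 5c 5c 02 9f) = 01a0
m3: inner = H(7f 58 36 36 4b 47 41) = 02 16; tag = H(15 32 5c 5c 02 16) = 0117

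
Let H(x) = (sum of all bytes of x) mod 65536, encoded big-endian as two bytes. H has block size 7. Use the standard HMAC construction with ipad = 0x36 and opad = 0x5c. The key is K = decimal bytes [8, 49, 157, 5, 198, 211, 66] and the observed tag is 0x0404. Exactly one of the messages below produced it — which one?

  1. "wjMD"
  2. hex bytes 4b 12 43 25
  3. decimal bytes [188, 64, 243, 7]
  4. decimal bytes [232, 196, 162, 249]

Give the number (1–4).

1

Key decimal bytes [8, 49, 157, 5, 198, 211, 66] = 08 31 9d 05 c6 d3 42 is exactly B = 7 bytes: K' = 08 31 9d 05 c6 d3 42.
K' ⊕ ipad = 3e 07 ab 33 f0 e5 74; K' ⊕ opad = 54 6d c1 59 9a 8f 1e.
m1: inner = H(3e 07 ab 33 f0 e5 74 77 6a 4d 44) = 04 de; tag = H(54 6d c1 59 9a 8f 1e 04 de) = 0404 ← matches
m2: inner = H(3e 07 ab 33 f0 e5 74 4b 12 43 25) = 04 31; tag = H(54 6d c1 59 9a 8f 1e 04 31) = 0357
m3: inner = H(3e 07 ab 33 f0 e5 74 bc 40 f3 07) = 05 62; tag = H(54 6d c1 59 9a 8f 1e 05 62) = 0389
m4: inner = H(3e 07 ab 33 f0 e5 74 e8 c4 a2 f9) = 06 b3; tag = H(54 6d c1 59 9a 8f 1e 06 b3) = 03db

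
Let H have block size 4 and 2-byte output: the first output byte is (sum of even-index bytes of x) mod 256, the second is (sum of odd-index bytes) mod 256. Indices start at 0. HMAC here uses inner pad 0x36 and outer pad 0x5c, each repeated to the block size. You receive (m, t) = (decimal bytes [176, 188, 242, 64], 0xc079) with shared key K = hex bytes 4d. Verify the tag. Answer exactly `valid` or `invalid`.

invalid

Key hex bytes 4d is 1 byte ≤ B = 4; zero-pad to 4 bytes: K' = 4d 00 00 00.
K' ⊕ ipad = 7b 36 36 36; K' ⊕ opad = 11 5c 5c 5c.
Inner hash: even-index sum = 595 mod 256 = 83; odd-index sum = 360 mod 256 = 104 → 53 68.
Outer hash (recomputed tag): even-index sum = 192 mod 256 = 192; odd-index sum = 288 mod 256 = 32 → c0 20.
Recomputed tag = c020; claimed = c079 → mismatch.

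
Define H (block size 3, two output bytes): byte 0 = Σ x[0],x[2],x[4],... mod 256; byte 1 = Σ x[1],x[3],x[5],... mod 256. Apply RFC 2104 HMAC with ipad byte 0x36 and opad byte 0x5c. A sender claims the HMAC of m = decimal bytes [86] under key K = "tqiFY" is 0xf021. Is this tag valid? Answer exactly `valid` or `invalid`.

Key "tqiFY" = 74 71 69 46 59 is 5 bytes > B = 3, so hash it first: H(key) = 36 b7, then zero-pad to 3 bytes: K' = 36 b7 00.
K' ⊕ ipad = 00 81 36; K' ⊕ opad = 6a eb 5c.
Inner hash: even-index sum = 54 mod 256 = 54; odd-index sum = 215 mod 256 = 215 → 36 d7.
Outer hash (recomputed tag): even-index sum = 413 mod 256 = 157; odd-index sum = 289 mod 256 = 33 → 9d 21.
Recomputed tag = 9d21; claimed = f021 → mismatch.

invalid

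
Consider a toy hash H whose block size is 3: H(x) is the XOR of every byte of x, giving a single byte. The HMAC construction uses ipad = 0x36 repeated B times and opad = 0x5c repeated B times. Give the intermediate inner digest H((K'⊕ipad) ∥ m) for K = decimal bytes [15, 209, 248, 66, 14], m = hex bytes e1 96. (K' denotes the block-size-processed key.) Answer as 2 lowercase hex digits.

2b

Key decimal bytes [15, 209, 248, 66, 14] = 0f d1 f8 42 0e is 5 bytes > B = 3, so hash it first: H(key) = 6a, then zero-pad to 3 bytes: K' = 6a 00 00.
K' ⊕ ipad = 5c 36 36.
Inner input = 5c 36 36 ∥ e1 96.
Inner hash: XOR 5c⊕36⊕36⊕e1⊕96 = 2b.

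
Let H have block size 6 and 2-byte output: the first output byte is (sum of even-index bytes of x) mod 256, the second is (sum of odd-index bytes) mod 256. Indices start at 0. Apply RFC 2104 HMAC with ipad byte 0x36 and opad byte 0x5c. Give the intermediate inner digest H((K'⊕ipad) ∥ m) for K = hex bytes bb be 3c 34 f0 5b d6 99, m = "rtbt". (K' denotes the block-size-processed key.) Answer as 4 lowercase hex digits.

Key hex bytes bb be 3c 34 f0 5b d6 99 is 8 bytes > B = 6, so hash it first: H(key) = bd e6, then zero-pad to 6 bytes: K' = bd e6 00 00 00 00.
K' ⊕ ipad = 8b d0 36 36 36 36.
Inner input = 8b d0 36 36 36 36 ∥ 72 74 62 74.
Inner hash: even-index sum = 459 mod 256 = 203; odd-index sum = 548 mod 256 = 36 → cb 24.

cb24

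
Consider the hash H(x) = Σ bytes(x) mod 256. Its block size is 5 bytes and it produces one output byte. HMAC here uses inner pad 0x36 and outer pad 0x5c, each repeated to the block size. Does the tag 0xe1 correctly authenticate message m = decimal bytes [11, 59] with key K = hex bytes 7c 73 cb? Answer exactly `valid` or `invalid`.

Key hex bytes 7c 73 cb is 3 bytes ≤ B = 5; zero-pad to 5 bytes: K' = 7c 73 cb 00 00.
K' ⊕ ipad = 4a 45 fd 36 36; K' ⊕ opad = 20 2f 97 5c 5c.
Inner hash: sum = 74+69+253+54+54+11+59 = 574; mod 256 = 62 → 3e.
Outer hash (recomputed tag): sum = 32+47+151+92+92+62 = 476; mod 256 = 220 → dc.
Recomputed tag = dc; claimed = e1 → mismatch.

invalid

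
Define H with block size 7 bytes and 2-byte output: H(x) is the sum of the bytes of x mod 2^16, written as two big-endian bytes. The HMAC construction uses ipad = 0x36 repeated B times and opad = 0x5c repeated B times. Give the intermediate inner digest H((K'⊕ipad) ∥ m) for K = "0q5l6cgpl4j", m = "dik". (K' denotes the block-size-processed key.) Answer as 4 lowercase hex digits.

Key "0q5l6cgpl4j" = 30 71 35 6c 36 63 67 70 6c 34 6a is 11 bytes > B = 7, so hash it first: H(key) = 03 bc, then zero-pad to 7 bytes: K' = 03 bc 00 00 00 00 00.
K' ⊕ ipad = 35 8a 36 36 36 36 36.
Inner input = 35 8a 36 36 36 36 36 ∥ 64 69 6b.
Inner hash: sum = 53+138+54+54+54+54+54+100+105+107 = 773 → 03 05.

0305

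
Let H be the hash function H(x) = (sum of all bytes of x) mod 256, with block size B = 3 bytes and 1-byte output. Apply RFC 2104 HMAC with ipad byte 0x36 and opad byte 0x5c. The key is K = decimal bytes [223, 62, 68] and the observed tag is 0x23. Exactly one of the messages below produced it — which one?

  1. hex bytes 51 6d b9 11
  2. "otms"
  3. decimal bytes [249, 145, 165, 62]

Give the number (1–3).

Key decimal bytes [223, 62, 68] = df 3e 44 is exactly B = 3 bytes: K' = df 3e 44.
K' ⊕ ipad = e9 08 72; K' ⊕ opad = 83 62 18.
m1: inner = H(e9 08 72 51 6d b9 11) = eb; tag = H(83 62 18 eb) = e8
m2: inner = H(e9 08 72 6f 74 6d 73) = 26; tag = H(83 62 18 26) = 23 ← matches
m3: inner = H(e9 08 72 f9 91 a5 3e) = d0; tag = H(83 62 18 d0) = cd

2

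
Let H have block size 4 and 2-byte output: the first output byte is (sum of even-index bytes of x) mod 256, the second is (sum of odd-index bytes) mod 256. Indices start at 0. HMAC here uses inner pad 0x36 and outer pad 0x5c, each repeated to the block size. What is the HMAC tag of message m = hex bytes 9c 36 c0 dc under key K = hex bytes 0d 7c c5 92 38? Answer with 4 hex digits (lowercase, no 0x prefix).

Key hex bytes 0d 7c c5 92 38 is 5 bytes > B = 4, so hash it first: H(key) = 0a 0e, then zero-pad to 4 bytes: K' = 0a 0e 00 00.
K' ⊕ ipad = 3c 38 36 36.  K' ⊕ opad = 56 52 5c 5c.
Inner input = (K'⊕ipad) ∥ m = 3c 38 36 36 ∥ 9c 36 c0 dc.
Inner hash: even-index sum = 462 mod 256 = 206; odd-index sum = 384 mod 256 = 128 → ce 80.
Outer input = (K'⊕opad) ∥ inner = 56 52 5c 5c ∥ ce 80.
Outer hash (tag): even-index sum = 384 mod 256 = 128; odd-index sum = 302 mod 256 = 46 → 80 2e.

802e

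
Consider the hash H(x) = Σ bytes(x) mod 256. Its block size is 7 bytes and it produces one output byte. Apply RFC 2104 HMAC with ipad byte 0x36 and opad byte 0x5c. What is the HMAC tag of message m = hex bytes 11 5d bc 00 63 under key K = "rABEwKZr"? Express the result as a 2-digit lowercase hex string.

Key "rABEwKZr" = 72 41 42 45 77 4b 5a 72 is 8 bytes > B = 7, so hash it first: H(key) = c8, then zero-pad to 7 bytes: K' = c8 00 00 00 00 00 00.
K' ⊕ ipad = fe 36 36 36 36 36 36.  K' ⊕ opad = 94 5c 5c 5c 5c 5c 5c.
Inner input = (K'⊕ipad) ∥ m = fe 36 36 36 36 36 36 ∥ 11 5d bc 00 63.
Inner hash: sum = 254+54+54+54+54+54+54+17+93+188+0+99 = 975; mod 256 = 207 → cf.
Outer input = (K'⊕opad) ∥ inner = 94 5c 5c 5c 5c 5c 5c ∥ cf.
Outer hash (tag): sum = 148+92+92+92+92+92+92+207 = 907; mod 256 = 139 → 8b.

8b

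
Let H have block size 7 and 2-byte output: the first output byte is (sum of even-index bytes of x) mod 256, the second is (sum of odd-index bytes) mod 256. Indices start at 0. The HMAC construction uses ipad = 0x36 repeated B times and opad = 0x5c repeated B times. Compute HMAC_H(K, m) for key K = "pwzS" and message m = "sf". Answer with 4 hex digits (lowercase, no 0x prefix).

Key "pwzS" = 70 77 7a 53 is 4 bytes ≤ B = 7; zero-pad to 7 bytes: K' = 70 77 7a 53 00 00 00.
K' ⊕ ipad = 46 41 4c 65 36 36 36.  K' ⊕ opad = 2c 2b 26 0f 5c 5c 5c.
Inner input = (K'⊕ipad) ∥ m = 46 41 4c 65 36 36 36 ∥ 73 66.
Inner hash: even-index sum = 356 mod 256 = 100; odd-index sum = 335 mod 256 = 79 → 64 4f.
Outer input = (K'⊕opad) ∥ inner = 2c 2b 26 0f 5c 5c 5c ∥ 64 4f.
Outer hash (tag): even-index sum = 345 mod 256 = 89; odd-index sum = 250 mod 256 = 250 → 59 fa.

59fa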